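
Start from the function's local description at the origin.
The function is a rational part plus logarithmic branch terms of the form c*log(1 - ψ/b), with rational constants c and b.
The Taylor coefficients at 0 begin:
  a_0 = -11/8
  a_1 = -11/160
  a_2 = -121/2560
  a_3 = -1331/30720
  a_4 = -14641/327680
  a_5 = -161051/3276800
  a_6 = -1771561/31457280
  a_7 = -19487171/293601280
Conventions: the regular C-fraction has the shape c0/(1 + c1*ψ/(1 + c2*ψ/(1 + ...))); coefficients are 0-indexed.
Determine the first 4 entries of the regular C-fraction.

The regular C-fraction coefficients are [-11/8, -1/20, -51/80, -605/2448].

Taylor coefficients (read off): a_0 = -11/8, a_1 = -11/160, a_2 = -121/2560, a_3 = -1331/30720.
c0 = a_0 = -11/8. Peel one level at a time: if S = 1 + c*ψ/S' with S'(0) = 1, then c is the ψ-coefficient of S and S' = c*ψ/(S - 1).
S_1 = c0/f = 1 + (-1/20)*ψ + (-51/1600)*ψ^2 + ...; c1 = -1/20.
S_2 = c1*ψ/(S_1 - 1) = 1 + (-51/80)*ψ + (-121/768)*ψ^2 + ...; c2 = -51/80.
S_3 = c2*ψ/(S_2 - 1) = 1 + (-605/2448)*ψ + ...; c3 = -605/2448.


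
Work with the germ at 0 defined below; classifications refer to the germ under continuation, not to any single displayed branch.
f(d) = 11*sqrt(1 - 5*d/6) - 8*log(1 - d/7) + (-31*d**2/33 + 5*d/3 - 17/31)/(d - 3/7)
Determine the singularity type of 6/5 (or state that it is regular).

The term (11)*sqrt(1 - d/(6/5)) has argument 1 - 6/5/(6/5) = 0 at 6/5: a square-root (algebraic, two-sheeted) branch point; the remaining terms are analytic or single-valued there.

The point is an algebraic (square-root) branch point.


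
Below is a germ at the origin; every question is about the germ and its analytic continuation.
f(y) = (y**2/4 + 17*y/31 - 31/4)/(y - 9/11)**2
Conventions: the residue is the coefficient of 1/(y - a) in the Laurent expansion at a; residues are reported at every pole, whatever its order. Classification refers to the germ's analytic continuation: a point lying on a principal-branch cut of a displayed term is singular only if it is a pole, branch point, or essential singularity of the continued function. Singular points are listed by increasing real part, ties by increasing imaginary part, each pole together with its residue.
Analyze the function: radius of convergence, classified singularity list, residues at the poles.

Denominator factor (y - 9/11)^2: pole of order 2 at 9/11, modulus 9/11.
The radius of convergence is the smallest modulus among the singular points: 9/11.
At the order-2 pole 9/11 set g(y) = (y - (9/11))^2*f(y) = y**2/4 + 17*y/31 - 31/4.
Order-2 pole: residue = g'(a); g'(9/11) = 653/682, so the residue is 653/682.

Radius of convergence at 0: 9/11.
At 9/11: a pole of order 2; residue 653/682.


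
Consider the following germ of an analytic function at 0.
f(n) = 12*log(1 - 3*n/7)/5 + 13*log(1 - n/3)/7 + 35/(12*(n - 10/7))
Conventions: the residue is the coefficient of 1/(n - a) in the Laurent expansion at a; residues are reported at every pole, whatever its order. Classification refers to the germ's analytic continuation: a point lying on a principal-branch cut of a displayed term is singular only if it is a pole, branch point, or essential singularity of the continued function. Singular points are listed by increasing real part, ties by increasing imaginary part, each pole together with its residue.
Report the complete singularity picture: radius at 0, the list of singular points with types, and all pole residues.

Denominator factor (n - 10/7): pole of order 1 at 10/7, modulus 10/7.
Branch term (12/5)*log(1 - n/(7/3)): its argument vanishes at n = 7/3, a logarithmic branch point, modulus 7/3.
Branch term (13/7)*log(1 - n/(3)): its argument vanishes at n = 3, a logarithmic branch point, modulus 3.
The radius of convergence is the smallest modulus among the singular points: 10/7.
The branch terms are analytic at 10/7 and contribute nothing to the residue; only the rational part matters.
At the order-1 pole 10/7 set g(n) = (n - (10/7))*(rational part) = 35/12.
Simple pole: residue = g(a) at a = 10/7, which is 35/12.
List the singular points by increasing real part (a conjugate pair: the negative imaginary part first).

Radius of convergence at 0: 10/7.
At 10/7: a pole of order 1; residue 35/12.
At 7/3: a logarithmic branch point.
At 3: a logarithmic branch point.


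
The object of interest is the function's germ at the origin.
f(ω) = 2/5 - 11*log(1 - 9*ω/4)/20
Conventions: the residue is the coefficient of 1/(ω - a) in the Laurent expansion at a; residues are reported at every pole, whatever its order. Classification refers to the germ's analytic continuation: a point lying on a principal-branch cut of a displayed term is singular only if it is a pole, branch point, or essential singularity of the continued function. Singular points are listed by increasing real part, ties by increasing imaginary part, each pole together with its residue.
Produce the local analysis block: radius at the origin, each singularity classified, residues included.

Branch term (-11/20)*log(1 - ω/(4/9)): its argument vanishes at ω = 4/9, a logarithmic branch point, modulus 4/9.
The radius of convergence is the smallest modulus among the singular points: 4/9.

Radius of convergence at 0: 4/9.
At 4/9: a logarithmic branch point.


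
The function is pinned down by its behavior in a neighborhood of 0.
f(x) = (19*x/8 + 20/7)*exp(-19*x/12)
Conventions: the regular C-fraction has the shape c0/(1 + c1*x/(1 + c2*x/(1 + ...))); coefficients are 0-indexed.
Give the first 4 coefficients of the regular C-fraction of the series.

Taylor coefficients (expand at 0): a_0 = 20/7, a_1 = -361/168, a_2 = -361/2016, a_3 = 157757/145152.
c0 = a_0 = 20/7. Peel one level at a time: if S = 1 + c*x/S' with S'(0) = 1, then c is the x-coefficient of S and S' = c*x/(S - 1).
S_1 = c0/f = 1 + (361/480)*x + (144761/230400)*x^2 + ...; c1 = 361/480.
S_2 = c1*x/(S_1 - 1) = 1 + (-401/480)*x + (443/864)*x^2 + ...; c2 = -401/480.
S_3 = c2*x/(S_2 - 1) = 1 + (2215/3609)*x + ...; c3 = 2215/3609.

The regular C-fraction coefficients are [20/7, 361/480, -401/480, 2215/3609].


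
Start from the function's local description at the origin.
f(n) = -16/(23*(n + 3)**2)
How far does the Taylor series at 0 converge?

Denominator factor (n + 3)^2: pole of order 2 at -3, modulus 3.
The radius of convergence is the smallest modulus among the singular points: 3.

The radius of convergence is 3.


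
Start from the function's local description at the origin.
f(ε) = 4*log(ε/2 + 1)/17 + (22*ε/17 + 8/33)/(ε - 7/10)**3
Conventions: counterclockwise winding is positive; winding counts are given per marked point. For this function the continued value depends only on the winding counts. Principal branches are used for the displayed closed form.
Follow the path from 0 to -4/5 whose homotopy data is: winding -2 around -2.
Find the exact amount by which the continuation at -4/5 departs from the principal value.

The rational part is single-valued and drops out of the difference; each branch term changes only by its own monodromy.
(4/17)*log(1 - ε/(-2)): each positive loop around -2 adds 2*pi*i to the log, so winding -2 contributes (4/17)*(-2)*2*pi*i = -(16/17)*pi*i.
Summing the contributions at ε = -4/5 gives -(16/17)*pi*i.

Continued minus principal equals -(16/17)*pi*i.


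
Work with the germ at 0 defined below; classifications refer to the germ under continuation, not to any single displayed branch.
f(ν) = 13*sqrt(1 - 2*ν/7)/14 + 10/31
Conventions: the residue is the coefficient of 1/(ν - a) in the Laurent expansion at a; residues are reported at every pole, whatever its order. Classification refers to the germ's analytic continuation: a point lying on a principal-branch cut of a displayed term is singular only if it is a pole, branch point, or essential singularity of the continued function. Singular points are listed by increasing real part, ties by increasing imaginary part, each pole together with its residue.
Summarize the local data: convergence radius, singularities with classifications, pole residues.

Branch term (13/14)*sqrt(1 - ν/(7/2)): its argument vanishes at ν = 7/2, a square-root branch point, modulus 7/2.
The radius of convergence is the smallest modulus among the singular points: 7/2.

Radius of convergence at 0: 7/2.
At 7/2: an algebraic (square-root) branch point.


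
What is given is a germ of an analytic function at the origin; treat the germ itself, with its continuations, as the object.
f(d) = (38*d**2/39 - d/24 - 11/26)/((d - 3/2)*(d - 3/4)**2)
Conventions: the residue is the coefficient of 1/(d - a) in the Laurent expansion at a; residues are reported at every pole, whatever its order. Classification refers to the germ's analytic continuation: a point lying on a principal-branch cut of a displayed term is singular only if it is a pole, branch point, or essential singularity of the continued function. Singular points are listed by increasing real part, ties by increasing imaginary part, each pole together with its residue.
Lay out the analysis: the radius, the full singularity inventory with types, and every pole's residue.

Radius of convergence at 0: 3/4.
At 3/4: a pole of order 2; residue -241/117.
At 3/2: a pole of order 1; residue 355/117.

Denominator factor (d - 3/4)^2: pole of order 2 at 3/4, modulus 3/4.
Denominator factor (d - 3/2): pole of order 1 at 3/2, modulus 3/2.
The radius of convergence is the smallest modulus among the singular points: 3/4.
At the order-2 pole 3/4 set g(d) = (d - (3/4))^2*f(d) = (38*d**2/39 - d/24 - 11/26)/(d - 3/2).
Order-2 pole: residue = g'(a); g'(3/4) = -241/117, so the residue is -241/117.
At the order-1 pole 3/2 set g(d) = (d - (3/2))*f(d) = (38*d**2/39 - d/24 - 11/26)/(d - 3/4)**2.
Simple pole: residue = g(a) at a = 3/2, which is 355/117.
List the singular points by increasing real part (a conjugate pair: the negative imaginary part first).


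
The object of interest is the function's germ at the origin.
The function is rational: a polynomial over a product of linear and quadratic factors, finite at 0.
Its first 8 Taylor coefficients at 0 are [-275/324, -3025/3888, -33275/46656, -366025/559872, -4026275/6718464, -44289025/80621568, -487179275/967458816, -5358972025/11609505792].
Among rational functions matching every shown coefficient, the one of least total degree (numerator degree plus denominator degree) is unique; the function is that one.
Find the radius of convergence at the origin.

No rational of total degree below 1 reproduces all 8 coefficients; solving the [0/1] Pade equations on them gives f(ξ) = 25/(27*(ξ - 12/11)), whose expansion matches every shown term.
Denominator factor (ξ - 12/11): pole of order 1 at 12/11, modulus 12/11.
The radius of convergence is the smallest modulus among the singular points: 12/11.

The radius of convergence is 12/11.


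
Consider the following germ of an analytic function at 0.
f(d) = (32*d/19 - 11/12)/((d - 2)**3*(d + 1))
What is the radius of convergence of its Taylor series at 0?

The radius of convergence is 1.

Denominator factor (d - 2)^3: pole of order 3 at 2, modulus 2.
Denominator factor (d + 1): pole of order 1 at -1, modulus 1.
The radius of convergence is the smallest modulus among the singular points: 1.


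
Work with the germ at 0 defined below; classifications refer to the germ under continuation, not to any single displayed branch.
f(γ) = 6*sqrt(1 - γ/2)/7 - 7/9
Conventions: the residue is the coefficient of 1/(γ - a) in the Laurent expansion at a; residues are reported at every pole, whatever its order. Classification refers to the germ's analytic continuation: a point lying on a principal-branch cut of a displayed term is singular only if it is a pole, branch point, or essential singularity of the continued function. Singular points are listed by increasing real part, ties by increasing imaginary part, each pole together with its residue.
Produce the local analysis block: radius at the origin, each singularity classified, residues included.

Radius of convergence at 0: 2.
At 2: an algebraic (square-root) branch point.

Branch term (6/7)*sqrt(1 - γ/(2)): its argument vanishes at γ = 2, a square-root branch point, modulus 2.
The radius of convergence is the smallest modulus among the singular points: 2.


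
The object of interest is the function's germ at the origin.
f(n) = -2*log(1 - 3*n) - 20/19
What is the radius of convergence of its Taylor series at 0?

Branch term (-2)*log(1 - n/(1/3)): its argument vanishes at n = 1/3, a logarithmic branch point, modulus 1/3.
The radius of convergence is the smallest modulus among the singular points: 1/3.

The radius of convergence is 1/3.


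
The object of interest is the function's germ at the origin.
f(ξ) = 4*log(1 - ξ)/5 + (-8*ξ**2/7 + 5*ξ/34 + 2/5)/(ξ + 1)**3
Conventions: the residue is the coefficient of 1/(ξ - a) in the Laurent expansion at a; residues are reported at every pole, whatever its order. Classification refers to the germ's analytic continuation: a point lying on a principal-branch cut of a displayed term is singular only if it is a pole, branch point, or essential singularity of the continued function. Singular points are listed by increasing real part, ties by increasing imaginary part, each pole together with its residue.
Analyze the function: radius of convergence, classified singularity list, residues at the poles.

Denominator factor (ξ + 1)^3: pole of order 3 at -1, modulus 1.
Branch term (4/5)*log(1 - ξ/(1)): its argument vanishes at ξ = 1, a logarithmic branch point, modulus 1.
The radius of convergence is the smallest modulus among the singular points: 1.
The branch term is analytic at -1 and contributes nothing to the residue; only the rational part matters.
At the order-3 pole -1 set g(ξ) = (ξ - (-1))^3*(rational part) = -8*ξ**2/7 + 5*ξ/34 + 2/5.
Order-3 pole: residue = g''(a)/2; g''(-1) = -16/7, so the residue is -8/7.
List the singular points by increasing real part (a conjugate pair: the negative imaginary part first).

Radius of convergence at 0: 1.
At -1: a pole of order 3; residue -8/7.
At 1: a logarithmic branch point.


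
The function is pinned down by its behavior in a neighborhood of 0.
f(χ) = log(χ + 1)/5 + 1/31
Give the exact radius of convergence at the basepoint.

Branch term (1/5)*log(1 - χ/(-1)): its argument vanishes at χ = -1, a logarithmic branch point, modulus 1.
The radius of convergence is the smallest modulus among the singular points: 1.

The radius of convergence is 1.


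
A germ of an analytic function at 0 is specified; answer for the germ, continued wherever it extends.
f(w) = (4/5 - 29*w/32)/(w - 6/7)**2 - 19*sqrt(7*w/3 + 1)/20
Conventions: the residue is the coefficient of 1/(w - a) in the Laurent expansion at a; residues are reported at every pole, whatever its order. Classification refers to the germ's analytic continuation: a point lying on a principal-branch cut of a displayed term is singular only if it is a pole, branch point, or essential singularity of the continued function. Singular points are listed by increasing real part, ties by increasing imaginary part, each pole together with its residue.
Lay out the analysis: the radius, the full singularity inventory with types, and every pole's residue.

Denominator factor (w - 6/7)^2: pole of order 2 at 6/7, modulus 6/7.
Branch term (-19/20)*sqrt(1 - w/(-3/7)): its argument vanishes at w = -3/7, a square-root branch point, modulus 3/7.
The radius of convergence is the smallest modulus among the singular points: 3/7.
The branch term is analytic at 6/7 and contributes nothing to the residue; only the rational part matters.
At the order-2 pole 6/7 set g(w) = (w - (6/7))^2*(rational part) = 4/5 - 29*w/32.
Order-2 pole: residue = g'(a); g'(6/7) = -29/32, so the residue is -29/32.
List the singular points by increasing real part (a conjugate pair: the negative imaginary part first).

Radius of convergence at 0: 3/7.
At -3/7: an algebraic (square-root) branch point.
At 6/7: a pole of order 2; residue -29/32.


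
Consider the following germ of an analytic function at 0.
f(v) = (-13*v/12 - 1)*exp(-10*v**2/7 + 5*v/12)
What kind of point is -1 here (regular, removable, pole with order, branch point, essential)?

The point is a regular point.

There is no denominator, hence no pole anywhere.
The factor exp(-10*v**2/7 + 5*v/12) is entire.
So the germ continues analytically to -1.


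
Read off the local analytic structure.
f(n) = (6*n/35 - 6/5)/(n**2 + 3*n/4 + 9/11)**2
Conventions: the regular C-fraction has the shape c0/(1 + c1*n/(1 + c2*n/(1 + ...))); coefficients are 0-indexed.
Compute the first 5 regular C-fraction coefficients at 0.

Taylor coefficients (expand at 0): a_0 = -242/135, a_1 = 10043/2835, a_2 = -41261/68040, a_3 = -664169/102060, a_4 = 84873877/9797760.
c0 = a_0 = -242/135. Peel one level at a time: if S = 1 + c*n/S' with S'(0) = 1, then c is the n-coefficient of S and S' = c*n/(S - 1).
S_1 = c0/f = 1 + (83/42)*n + (25169/7056)*n^2 + ...; c1 = 83/42.
S_2 = c1*n/(S_1 - 1) = 1 + (-25169/13944)*n + (7405673/3968064)*n^2 + ...; c2 = -25169/13944.
S_3 = c2*n/(S_2 - 1) = 1 + (51839711/50136648)*n + (373798040/5701307049)*n^2 + ...; c3 = 51839711/50136648.
S_4 = c3*n/(S_3 - 1) = 1 + (-3223401280/50834559201)*n + ...; c4 = -3223401280/50834559201.

The regular C-fraction coefficients are [-242/135, 83/42, -25169/13944, 51839711/50136648, -3223401280/50834559201].


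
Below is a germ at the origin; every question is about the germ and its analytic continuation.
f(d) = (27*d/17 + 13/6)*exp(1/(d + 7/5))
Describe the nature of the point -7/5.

The exponent 1/(d - (-7/5)) has a pole at -7/5, so exp(1/(d - (-7/5))) takes every nonzero value near it: an essential singularity (not a pole of any order).

The point is an essential singularity.


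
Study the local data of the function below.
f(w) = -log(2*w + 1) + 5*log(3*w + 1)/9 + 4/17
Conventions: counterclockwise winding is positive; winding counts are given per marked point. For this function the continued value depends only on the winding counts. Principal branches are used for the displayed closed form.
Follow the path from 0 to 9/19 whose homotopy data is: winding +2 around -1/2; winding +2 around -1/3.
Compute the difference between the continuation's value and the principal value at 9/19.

Continued minus principal equals -(16/9)*pi*i.

The rational part is single-valued and drops out of the difference; each branch term changes only by its own monodromy.
(5/9)*log(1 - w/(-1/3)): each positive loop around -1/3 adds 2*pi*i to the log, so winding +2 contributes (5/9)*(2)*2*pi*i = (20/9)*pi*i.
(-1)*log(1 - w/(-1/2)): each positive loop around -1/2 adds 2*pi*i to the log, so winding +2 contributes (-1)*(2)*2*pi*i = -(4)*pi*i.
Summing the contributions at w = 9/19 gives -(16/9)*pi*i.


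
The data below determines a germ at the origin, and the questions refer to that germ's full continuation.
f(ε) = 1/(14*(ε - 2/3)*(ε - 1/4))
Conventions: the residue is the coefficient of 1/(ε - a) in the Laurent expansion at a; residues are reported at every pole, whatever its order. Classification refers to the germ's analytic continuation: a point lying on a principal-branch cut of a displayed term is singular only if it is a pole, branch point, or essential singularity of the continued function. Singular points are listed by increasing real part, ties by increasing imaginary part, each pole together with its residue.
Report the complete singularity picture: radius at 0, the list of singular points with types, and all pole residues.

Radius of convergence at 0: 1/4.
At 1/4: a pole of order 1; residue -6/35.
At 2/3: a pole of order 1; residue 6/35.

Denominator factor (ε - 2/3): pole of order 1 at 2/3, modulus 2/3.
Denominator factor (ε - 1/4): pole of order 1 at 1/4, modulus 1/4.
The radius of convergence is the smallest modulus among the singular points: 1/4.
At the order-1 pole 1/4 set g(ε) = (ε - (1/4))*f(ε) = 1/(14*(ε - 2/3)).
Simple pole: residue = g(a) at a = 1/4, which is -6/35.
At the order-1 pole 2/3 set g(ε) = (ε - (2/3))*f(ε) = 1/(14*(ε - 1/4)).
Simple pole: residue = g(a) at a = 2/3, which is 6/35.
List the singular points by increasing real part (a conjugate pair: the negative imaginary part first).


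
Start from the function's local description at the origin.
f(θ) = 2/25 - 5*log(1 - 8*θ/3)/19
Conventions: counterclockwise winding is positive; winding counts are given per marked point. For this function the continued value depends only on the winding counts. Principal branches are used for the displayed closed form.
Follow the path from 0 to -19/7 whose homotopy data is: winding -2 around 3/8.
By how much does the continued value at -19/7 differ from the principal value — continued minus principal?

The rational part is single-valued and drops out of the difference; each branch term changes only by its own monodromy.
(-5/19)*log(1 - θ/(3/8)): each positive loop around 3/8 adds 2*pi*i to the log, so winding -2 contributes (-5/19)*(-2)*2*pi*i = (20/19)*pi*i.
Summing the contributions at θ = -19/7 gives (20/19)*pi*i.

Continued minus principal equals (20/19)*pi*i.


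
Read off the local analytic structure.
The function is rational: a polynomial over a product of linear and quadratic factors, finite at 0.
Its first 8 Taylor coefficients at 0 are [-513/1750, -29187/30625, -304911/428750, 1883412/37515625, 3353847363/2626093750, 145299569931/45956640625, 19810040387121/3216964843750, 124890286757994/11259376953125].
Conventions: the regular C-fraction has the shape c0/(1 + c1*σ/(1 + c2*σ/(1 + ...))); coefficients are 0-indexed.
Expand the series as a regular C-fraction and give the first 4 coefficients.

Taylor coefficients (read off): a_0 = -513/1750, a_1 = -29187/30625, a_2 = -304911/428750, a_3 = 1883412/37515625.
c0 = a_0 = -513/1750. Peel one level at a time: if S = 1 + c*σ/S' with S'(0) = 1, then c is the σ-coefficient of S and S' = c*σ/(S - 1).
S_1 = c0/f = 1 + (-2162/665)*σ + (514487/63175)*σ^2 + ...; c1 = -2162/665.
S_2 = c1*σ/(S_1 - 1) = 1 + (22369/8930)*σ + (3096647/5080700)*σ^2 + ...; c2 = 22369/8930.
S_3 = c2*σ/(S_2 - 1) = 1 + (-58836293/241808890)*σ + ...; c3 = -58836293/241808890.

The regular C-fraction coefficients are [-513/1750, -2162/665, 22369/8930, -58836293/241808890].


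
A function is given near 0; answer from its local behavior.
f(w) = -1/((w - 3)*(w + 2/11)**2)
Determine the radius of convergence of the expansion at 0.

The radius of convergence is 2/11.

Denominator factor (w - 3): pole of order 1 at 3, modulus 3.
Denominator factor (w + 2/11)^2: pole of order 2 at -2/11, modulus 2/11.
The radius of convergence is the smallest modulus among the singular points: 2/11.


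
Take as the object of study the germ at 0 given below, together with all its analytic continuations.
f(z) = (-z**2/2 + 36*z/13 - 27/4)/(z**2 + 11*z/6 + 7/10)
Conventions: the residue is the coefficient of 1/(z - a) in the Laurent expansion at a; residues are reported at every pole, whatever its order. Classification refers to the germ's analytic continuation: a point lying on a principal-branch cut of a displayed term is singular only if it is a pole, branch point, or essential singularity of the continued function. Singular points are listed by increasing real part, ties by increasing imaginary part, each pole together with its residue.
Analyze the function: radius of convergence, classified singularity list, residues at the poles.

Denominator factor (z**2 + 11*z/6 + 7/10): discriminant 101/180, real irrational roots -11/12 + (1/60)*sqrt(505) and -11/12 - (1/60)*sqrt(505); poles of order 1, moduli 11/12 - (1/60)*sqrt(505) and 11/12 + (1/60)*sqrt(505).
The radius of convergence is the smallest modulus among the singular points: 11/12 - (1/60)*sqrt(505).
The factor z**2 + 11*z/6 + 7/10 splits as (z - a)(z - a') with a = -11/12 - (1/60)*sqrt(505), a' = -11/12 + (1/60)*sqrt(505). At the order-1 pole a set g(z) = (z - a)*f(z) = [-z**2/2 + 36*z/13 - 27/4] / (z - a').
Simple pole: residue = g(a) at a = -11/12 - (1/60)*sqrt(505), which is 575/312 + (91529/157560)*sqrt(505).
The factor z**2 + 11*z/6 + 7/10 splits as (z - a)(z - a') with a = -11/12 + (1/60)*sqrt(505), a' = -11/12 - (1/60)*sqrt(505). At the order-1 pole a set g(z) = (z - a)*f(z) = [-z**2/2 + 36*z/13 - 27/4] / (z - a').
Simple pole: residue = g(a) at a = -11/12 + (1/60)*sqrt(505), which is 575/312 - (91529/157560)*sqrt(505).
List the singular points by increasing real part (a conjugate pair: the negative imaginary part first).

Radius of convergence at 0: 11/12 - (1/60)*sqrt(505).
At -11/12 - (1/60)*sqrt(505): a pole of order 1; residue 575/312 + (91529/157560)*sqrt(505).
At -11/12 + (1/60)*sqrt(505): a pole of order 1; residue 575/312 - (91529/157560)*sqrt(505).


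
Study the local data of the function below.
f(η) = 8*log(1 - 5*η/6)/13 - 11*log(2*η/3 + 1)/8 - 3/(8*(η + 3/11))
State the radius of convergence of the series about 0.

Denominator factor (η + 3/11): pole of order 1 at -3/11, modulus 3/11.
Branch term (-11/8)*log(1 - η/(-3/2)): its argument vanishes at η = -3/2, a logarithmic branch point, modulus 3/2.
Branch term (8/13)*log(1 - η/(6/5)): its argument vanishes at η = 6/5, a logarithmic branch point, modulus 6/5.
The radius of convergence is the smallest modulus among the singular points: 3/11.

The radius of convergence is 3/11.


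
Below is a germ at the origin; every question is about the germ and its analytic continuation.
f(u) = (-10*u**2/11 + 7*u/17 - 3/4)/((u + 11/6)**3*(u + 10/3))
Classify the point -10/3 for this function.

The point is a pole of order 1.

The denominator factor u + 10/3 vanishes at -10/3 and appears to the power 1; the numerator there equals -82289/6732, nonzero, and no other factor vanishes.
Hence a pole whose order is the multiplicity, 1.


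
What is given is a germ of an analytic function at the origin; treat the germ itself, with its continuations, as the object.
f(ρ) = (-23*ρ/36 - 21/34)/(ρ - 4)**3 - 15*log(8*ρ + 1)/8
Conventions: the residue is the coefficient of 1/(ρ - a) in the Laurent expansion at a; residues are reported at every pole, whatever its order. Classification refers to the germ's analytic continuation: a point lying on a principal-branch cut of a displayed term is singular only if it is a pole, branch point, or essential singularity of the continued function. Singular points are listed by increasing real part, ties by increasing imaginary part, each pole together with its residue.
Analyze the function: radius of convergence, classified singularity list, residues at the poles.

Denominator factor (ρ - 4)^3: pole of order 3 at 4, modulus 4.
Branch term (-15/8)*log(1 - ρ/(-1/8)): its argument vanishes at ρ = -1/8, a logarithmic branch point, modulus 1/8.
The radius of convergence is the smallest modulus among the singular points: 1/8.
The branch term is analytic at 4 and contributes nothing to the residue; only the rational part matters.
At the order-3 pole 4 set g(ρ) = (ρ - (4))^3*(rational part) = -23*ρ/36 - 21/34.
Order-3 pole: residue = g''(a)/2; g''(4) = 0, so the residue is 0.
List the singular points by increasing real part (a conjugate pair: the negative imaginary part first).

Radius of convergence at 0: 1/8.
At -1/8: a logarithmic branch point.
At 4: a pole of order 3; residue 0.


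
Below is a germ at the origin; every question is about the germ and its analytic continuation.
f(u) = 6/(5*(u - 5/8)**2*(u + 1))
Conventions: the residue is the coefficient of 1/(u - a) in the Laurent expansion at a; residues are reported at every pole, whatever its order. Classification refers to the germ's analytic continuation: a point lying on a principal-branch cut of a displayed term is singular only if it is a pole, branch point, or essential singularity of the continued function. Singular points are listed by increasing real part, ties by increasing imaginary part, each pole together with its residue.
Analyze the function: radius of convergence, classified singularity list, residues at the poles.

Denominator factor (u - 5/8)^2: pole of order 2 at 5/8, modulus 5/8.
Denominator factor (u + 1): pole of order 1 at -1, modulus 1.
The radius of convergence is the smallest modulus among the singular points: 5/8.
At the order-1 pole -1 set g(u) = (u - (-1))*f(u) = 6/(5*(u - 5/8)**2).
Simple pole: residue = g(a) at a = -1, which is 384/845.
At the order-2 pole 5/8 set g(u) = (u - (5/8))^2*f(u) = 6/(5*(u + 1)).
Order-2 pole: residue = g'(a); g'(5/8) = -384/845, so the residue is -384/845.
List the singular points by increasing real part (a conjugate pair: the negative imaginary part first).

Radius of convergence at 0: 5/8.
At -1: a pole of order 1; residue 384/845.
At 5/8: a pole of order 2; residue -384/845.


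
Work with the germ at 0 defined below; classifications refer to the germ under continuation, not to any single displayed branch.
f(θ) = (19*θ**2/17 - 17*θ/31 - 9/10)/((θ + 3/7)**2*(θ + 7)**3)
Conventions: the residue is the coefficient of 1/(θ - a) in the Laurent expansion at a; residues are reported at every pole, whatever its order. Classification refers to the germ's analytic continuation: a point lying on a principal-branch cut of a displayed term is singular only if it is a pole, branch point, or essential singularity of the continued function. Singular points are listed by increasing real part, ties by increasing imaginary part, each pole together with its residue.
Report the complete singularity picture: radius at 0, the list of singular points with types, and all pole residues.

Denominator factor (θ + 7)^3: pole of order 3 at -7, modulus 7.
Denominator factor (θ + 3/7)^2: pole of order 2 at -3/7, modulus 3/7.
The radius of convergence is the smallest modulus among the singular points: 3/7.
At the order-3 pole -7 set g(θ) = (θ - (-7))^3*f(θ) = (19*θ**2/17 - 17*θ/31 - 9/10)/(θ + 3/7)**2.
Order-3 pole: residue = g''(a)/2; g''(-7) = 107804851/11798096560, so the residue is 107804851/23596193120.
At the order-2 pole -3/7 set g(θ) = (θ - (-3/7))^2*f(θ) = (19*θ**2/17 - 17*θ/31 - 9/10)/(θ + 7)**3.
Order-2 pole: residue = g'(a); g'(-3/7) = -107804851/23596193120, so the residue is -107804851/23596193120.
List the singular points by increasing real part (a conjugate pair: the negative imaginary part first).

Radius of convergence at 0: 3/7.
At -7: a pole of order 3; residue 107804851/23596193120.
At -3/7: a pole of order 2; residue -107804851/23596193120.


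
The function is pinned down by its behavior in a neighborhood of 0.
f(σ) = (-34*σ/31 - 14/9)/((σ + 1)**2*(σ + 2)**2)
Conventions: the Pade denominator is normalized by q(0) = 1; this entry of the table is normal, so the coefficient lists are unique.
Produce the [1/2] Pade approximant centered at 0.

Taylor coefficients needed (expand at 0): a_0 = -7/18, a_1 = 83/93, a_2 = -3155/2232, a_3 = 477/248.
Write the denominator as Q(σ) = 1 + q1*σ + q2*σ^2. Requiring Q*f - P = O(σ^4) with deg P <= 1 kills the coefficients of σ^2..σ^3 in Q*f:
  σ^2: a_2 + q1*a_1 + q2*a_0 = 0, i.e. -3155/2232 + (83/93)*q1 + (-7/18)*q2 = 0.
  σ^3: a_3 + q1*a_2 + q2*a_1 = 0, i.e. 477/248 + (-3155/2232)*q1 + (83/93)*q2 = 0.
Solving this linear system: q1 = 639609/307381, q2 = 1402369/1229524.
The numerator is Q*f truncated at degree 1: P0 = a_0 = -7/18; P1 = a_1 + q1*a_0 = 4760195/57172866.

The Pade approximant has numerator coefficients [-7/18, 4760195/57172866]; denominator coefficients [1, 639609/307381, 1402369/1229524].


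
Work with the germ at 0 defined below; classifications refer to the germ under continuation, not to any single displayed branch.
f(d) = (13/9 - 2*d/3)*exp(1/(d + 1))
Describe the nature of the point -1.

The exponent 1/(d - (-1)) has a pole at -1, so exp(1/(d - (-1))) takes every nonzero value near it: an essential singularity (not a pole of any order).

The point is an essential singularity.


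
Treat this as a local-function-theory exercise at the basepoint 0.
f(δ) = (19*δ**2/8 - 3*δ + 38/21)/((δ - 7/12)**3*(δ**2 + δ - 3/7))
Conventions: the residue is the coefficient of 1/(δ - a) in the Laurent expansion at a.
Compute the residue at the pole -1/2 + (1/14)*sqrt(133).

The factor δ**2 + δ - 3/7 splits as (δ - a)(δ - a') with a = -1/2 + (1/14)*sqrt(133), a' = -1/2 - (1/14)*sqrt(133). At the order-1 pole a set g(δ) = (δ - a)*f(δ) = [(19*δ**2/8 - 3*δ + 38/21)/(δ - 7/12)**3] / (δ - a').
Simple pole: residue = g(a) at a = -1/2 + (1/14)*sqrt(133), which is -2289880908/124251499 - (3950709084/2360778481)*sqrt(133).

The residue is -2289880908/124251499 - (3950709084/2360778481)*sqrt(133).


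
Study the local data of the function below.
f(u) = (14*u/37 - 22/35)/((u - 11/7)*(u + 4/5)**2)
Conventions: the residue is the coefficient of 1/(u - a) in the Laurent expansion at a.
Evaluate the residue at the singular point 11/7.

The residue is -1540/254893.

At the order-1 pole 11/7 set g(u) = (u - (11/7))*f(u) = (14*u/37 - 22/35)/(u + 4/5)**2.
Simple pole: residue = g(a) at a = 11/7, which is -1540/254893.


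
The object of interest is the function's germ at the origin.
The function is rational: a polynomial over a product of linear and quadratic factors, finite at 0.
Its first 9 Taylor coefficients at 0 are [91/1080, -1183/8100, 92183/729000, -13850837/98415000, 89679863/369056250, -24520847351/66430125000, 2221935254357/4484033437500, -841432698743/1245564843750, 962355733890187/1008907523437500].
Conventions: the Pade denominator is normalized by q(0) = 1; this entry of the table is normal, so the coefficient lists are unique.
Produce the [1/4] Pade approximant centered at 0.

Taylor coefficients needed (read off): a_0 = 91/1080, a_1 = -1183/8100, a_2 = 92183/729000, a_3 = -13850837/98415000, a_4 = 89679863/369056250, a_5 = -24520847351/66430125000.
Write the denominator as Q(β) = 1 + q1*β + q2*β^2 + q3*β^3 + q4*β^4. Requiring Q*f - P = O(β^6) with deg P <= 1 kills the coefficients of β^2..β^5 in Q*f:
  β^2: a_2 + q1*a_1 + q2*a_0 = 0, i.e. 92183/729000 + (-1183/8100)*q1 + (91/1080)*q2 = 0.
  β^3: a_3 + q1*a_2 + q2*a_1 + q3*a_0 = 0, i.e. -13850837/98415000 + (92183/729000)*q1 + (-1183/8100)*q2 + (91/1080)*q3 = 0.
  β^4: a_4 + q1*a_3 + q2*a_2 + q3*a_1 + q4*a_0 = 0, i.e. 89679863/369056250 + (-13850837/98415000)*q1 + (92183/729000)*q2 + (-1183/8100)*q3 + (91/1080)*q4 = 0.
  β^5: a_5 + q1*a_4 + q2*a_3 + q3*a_2 + q4*a_1 = 0, i.e. -24520847351/66430125000 + (89679863/369056250)*q1 + (-13850837/98415000)*q2 + (92183/729000)*q3 + (-1183/8100)*q4 = 0.
Solving this linear system: q1 = 33941/36015, q2 = 43037/324135, q3 = 607784/1250235, q4 = -5832392/8751645.
The numerator is Q*f truncated at degree 1: P0 = a_0 = 91/1080; P1 = a_1 + q1*a_0 = -2743/41160.

The Pade approximant has numerator coefficients [91/1080, -2743/41160]; denominator coefficients [1, 33941/36015, 43037/324135, 607784/1250235, -5832392/8751645].


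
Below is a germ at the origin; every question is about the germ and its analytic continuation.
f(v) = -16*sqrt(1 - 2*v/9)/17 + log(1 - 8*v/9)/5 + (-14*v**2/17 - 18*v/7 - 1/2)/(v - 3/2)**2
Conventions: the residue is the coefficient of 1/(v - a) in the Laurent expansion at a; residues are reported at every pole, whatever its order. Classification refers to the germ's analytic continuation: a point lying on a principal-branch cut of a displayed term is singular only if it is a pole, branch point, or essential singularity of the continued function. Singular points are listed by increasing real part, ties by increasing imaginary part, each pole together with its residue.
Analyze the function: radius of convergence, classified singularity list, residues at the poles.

Denominator factor (v - 3/2)^2: pole of order 2 at 3/2, modulus 3/2.
Branch term (1/5)*log(1 - v/(9/8)): its argument vanishes at v = 9/8, a logarithmic branch point, modulus 9/8.
Branch term (-16/17)*sqrt(1 - v/(9/2)): its argument vanishes at v = 9/2, a square-root branch point, modulus 9/2.
The radius of convergence is the smallest modulus among the singular points: 9/8.
The branch terms are analytic at 3/2 and contribute nothing to the residue; only the rational part matters.
At the order-2 pole 3/2 set g(v) = (v - (3/2))^2*(rational part) = -14*v**2/17 - 18*v/7 - 1/2.
Order-2 pole: residue = g'(a); g'(3/2) = -600/119, so the residue is -600/119.
List the singular points by increasing real part (a conjugate pair: the negative imaginary part first).

Radius of convergence at 0: 9/8.
At 9/8: a logarithmic branch point.
At 3/2: a pole of order 2; residue -600/119.
At 9/2: an algebraic (square-root) branch point.


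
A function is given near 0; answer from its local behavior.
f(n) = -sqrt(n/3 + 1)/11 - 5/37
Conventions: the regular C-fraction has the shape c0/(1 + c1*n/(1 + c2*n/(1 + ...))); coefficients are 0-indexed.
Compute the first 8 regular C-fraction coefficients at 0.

The regular C-fraction coefficients are [-92/407, -37/552, 83/552, 23/498, 10/83, 83/1440, 157/1440, 10/157].


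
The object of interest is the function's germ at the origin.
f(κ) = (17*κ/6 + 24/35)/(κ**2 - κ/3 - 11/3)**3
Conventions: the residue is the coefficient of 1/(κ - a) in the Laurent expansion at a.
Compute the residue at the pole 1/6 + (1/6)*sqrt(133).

The factor κ**2 - κ/3 - 11/3 splits as (κ - a)(κ - a') with a = 1/6 + (1/6)*sqrt(133), a' = 1/6 - (1/6)*sqrt(133). At the order-3 pole a set g(κ) = (κ - a)^3*f(κ) = [17*κ/6 + 24/35] / (κ - a')^3.
Order-3 pole: residue = g''(a)/2; g''(1/6 + (1/6)*sqrt(133)) = (118179/82342295)*sqrt(133), so the residue is (118179/164684590)*sqrt(133).

The residue is (118179/164684590)*sqrt(133).


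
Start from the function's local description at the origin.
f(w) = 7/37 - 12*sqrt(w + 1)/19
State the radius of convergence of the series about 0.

Branch term (-12/19)*sqrt(1 - w/(-1)): its argument vanishes at w = -1, a square-root branch point, modulus 1.
The radius of convergence is the smallest modulus among the singular points: 1.

The radius of convergence is 1.


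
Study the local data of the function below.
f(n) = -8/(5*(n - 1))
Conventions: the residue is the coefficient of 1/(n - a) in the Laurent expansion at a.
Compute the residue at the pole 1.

At the order-1 pole 1 set g(n) = (n - (1))*f(n) = -8/5.
Simple pole: residue = g(a) at a = 1, which is -8/5.

The residue is -8/5.


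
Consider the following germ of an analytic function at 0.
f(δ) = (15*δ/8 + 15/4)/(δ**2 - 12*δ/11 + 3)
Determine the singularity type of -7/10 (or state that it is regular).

The point is a regular point.

Denominator factors: δ**2 - 12*δ/11 + 3 = 4679/1100 at δ = -7/10 — none vanishes.
So the germ continues analytically to -7/10.


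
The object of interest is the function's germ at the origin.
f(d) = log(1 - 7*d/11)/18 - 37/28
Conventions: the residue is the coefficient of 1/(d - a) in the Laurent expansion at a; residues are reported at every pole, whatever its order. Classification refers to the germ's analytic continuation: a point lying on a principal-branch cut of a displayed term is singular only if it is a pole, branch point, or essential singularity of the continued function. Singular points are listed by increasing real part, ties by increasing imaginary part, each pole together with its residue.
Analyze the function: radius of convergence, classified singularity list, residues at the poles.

Branch term (1/18)*log(1 - d/(11/7)): its argument vanishes at d = 11/7, a logarithmic branch point, modulus 11/7.
The radius of convergence is the smallest modulus among the singular points: 11/7.

Radius of convergence at 0: 11/7.
At 11/7: a logarithmic branch point.


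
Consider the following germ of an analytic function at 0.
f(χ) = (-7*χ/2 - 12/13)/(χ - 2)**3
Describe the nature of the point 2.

The point is a pole of order 3.

The denominator factor χ - 2 vanishes at 2 and appears to the power 3; the numerator there equals -103/13, nonzero, and no other factor vanishes.
Hence a pole whose order is the multiplicity, 3.


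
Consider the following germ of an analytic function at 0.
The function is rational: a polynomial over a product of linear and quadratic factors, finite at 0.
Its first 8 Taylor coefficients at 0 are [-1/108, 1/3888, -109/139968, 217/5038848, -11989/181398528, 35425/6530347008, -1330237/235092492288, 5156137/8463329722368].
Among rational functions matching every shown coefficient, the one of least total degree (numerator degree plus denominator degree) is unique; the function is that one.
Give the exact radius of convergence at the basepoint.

The radius of convergence is -1/6 + (1/6)*sqrt(433).

No rational of total degree below 2 reproduces all 8 coefficients; solving the [0/2] Pade equations on them gives f(α) = 1/(9*(α**2 - α/3 - 12)), whose expansion matches every shown term.
Denominator factor (α**2 - α/3 - 12): discriminant 433/9, real irrational roots 1/6 + (1/6)*sqrt(433) and 1/6 - (1/6)*sqrt(433); poles of order 1, moduli 1/6 + (1/6)*sqrt(433) and -1/6 + (1/6)*sqrt(433).
The radius of convergence is the smallest modulus among the singular points: -1/6 + (1/6)*sqrt(433).
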